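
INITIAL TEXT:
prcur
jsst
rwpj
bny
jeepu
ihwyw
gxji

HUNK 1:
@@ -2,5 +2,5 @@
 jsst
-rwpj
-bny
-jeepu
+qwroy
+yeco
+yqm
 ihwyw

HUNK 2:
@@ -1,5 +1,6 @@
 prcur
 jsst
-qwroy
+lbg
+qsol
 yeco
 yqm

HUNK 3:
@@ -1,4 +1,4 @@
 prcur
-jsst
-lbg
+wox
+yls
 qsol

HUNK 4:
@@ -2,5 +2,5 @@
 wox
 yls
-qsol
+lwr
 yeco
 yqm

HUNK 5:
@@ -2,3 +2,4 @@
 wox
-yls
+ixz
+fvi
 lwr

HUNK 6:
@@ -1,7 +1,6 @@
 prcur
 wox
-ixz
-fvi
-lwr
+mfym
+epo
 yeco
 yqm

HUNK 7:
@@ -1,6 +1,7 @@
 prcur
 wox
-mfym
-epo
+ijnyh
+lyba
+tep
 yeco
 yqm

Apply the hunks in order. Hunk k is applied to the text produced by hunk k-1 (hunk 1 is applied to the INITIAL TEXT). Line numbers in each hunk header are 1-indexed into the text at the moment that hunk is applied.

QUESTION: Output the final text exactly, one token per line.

Hunk 1: at line 2 remove [rwpj,bny,jeepu] add [qwroy,yeco,yqm] -> 7 lines: prcur jsst qwroy yeco yqm ihwyw gxji
Hunk 2: at line 1 remove [qwroy] add [lbg,qsol] -> 8 lines: prcur jsst lbg qsol yeco yqm ihwyw gxji
Hunk 3: at line 1 remove [jsst,lbg] add [wox,yls] -> 8 lines: prcur wox yls qsol yeco yqm ihwyw gxji
Hunk 4: at line 2 remove [qsol] add [lwr] -> 8 lines: prcur wox yls lwr yeco yqm ihwyw gxji
Hunk 5: at line 2 remove [yls] add [ixz,fvi] -> 9 lines: prcur wox ixz fvi lwr yeco yqm ihwyw gxji
Hunk 6: at line 1 remove [ixz,fvi,lwr] add [mfym,epo] -> 8 lines: prcur wox mfym epo yeco yqm ihwyw gxji
Hunk 7: at line 1 remove [mfym,epo] add [ijnyh,lyba,tep] -> 9 lines: prcur wox ijnyh lyba tep yeco yqm ihwyw gxji

Answer: prcur
wox
ijnyh
lyba
tep
yeco
yqm
ihwyw
gxji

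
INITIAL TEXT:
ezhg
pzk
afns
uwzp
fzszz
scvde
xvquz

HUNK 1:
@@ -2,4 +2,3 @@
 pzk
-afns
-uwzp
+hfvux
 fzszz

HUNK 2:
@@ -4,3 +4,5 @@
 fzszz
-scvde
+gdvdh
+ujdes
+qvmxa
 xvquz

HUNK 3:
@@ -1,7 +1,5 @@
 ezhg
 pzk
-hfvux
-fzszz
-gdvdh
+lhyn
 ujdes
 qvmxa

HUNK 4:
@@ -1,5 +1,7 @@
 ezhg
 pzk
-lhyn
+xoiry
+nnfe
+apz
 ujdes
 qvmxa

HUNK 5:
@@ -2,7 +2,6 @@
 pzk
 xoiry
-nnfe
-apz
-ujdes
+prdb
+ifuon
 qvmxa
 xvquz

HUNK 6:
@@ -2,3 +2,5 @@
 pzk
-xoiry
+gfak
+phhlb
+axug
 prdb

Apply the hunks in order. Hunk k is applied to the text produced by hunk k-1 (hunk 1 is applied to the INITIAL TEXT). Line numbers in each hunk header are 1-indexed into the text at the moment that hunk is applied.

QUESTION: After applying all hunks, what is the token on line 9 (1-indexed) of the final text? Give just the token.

Hunk 1: at line 2 remove [afns,uwzp] add [hfvux] -> 6 lines: ezhg pzk hfvux fzszz scvde xvquz
Hunk 2: at line 4 remove [scvde] add [gdvdh,ujdes,qvmxa] -> 8 lines: ezhg pzk hfvux fzszz gdvdh ujdes qvmxa xvquz
Hunk 3: at line 1 remove [hfvux,fzszz,gdvdh] add [lhyn] -> 6 lines: ezhg pzk lhyn ujdes qvmxa xvquz
Hunk 4: at line 1 remove [lhyn] add [xoiry,nnfe,apz] -> 8 lines: ezhg pzk xoiry nnfe apz ujdes qvmxa xvquz
Hunk 5: at line 2 remove [nnfe,apz,ujdes] add [prdb,ifuon] -> 7 lines: ezhg pzk xoiry prdb ifuon qvmxa xvquz
Hunk 6: at line 2 remove [xoiry] add [gfak,phhlb,axug] -> 9 lines: ezhg pzk gfak phhlb axug prdb ifuon qvmxa xvquz
Final line 9: xvquz

Answer: xvquz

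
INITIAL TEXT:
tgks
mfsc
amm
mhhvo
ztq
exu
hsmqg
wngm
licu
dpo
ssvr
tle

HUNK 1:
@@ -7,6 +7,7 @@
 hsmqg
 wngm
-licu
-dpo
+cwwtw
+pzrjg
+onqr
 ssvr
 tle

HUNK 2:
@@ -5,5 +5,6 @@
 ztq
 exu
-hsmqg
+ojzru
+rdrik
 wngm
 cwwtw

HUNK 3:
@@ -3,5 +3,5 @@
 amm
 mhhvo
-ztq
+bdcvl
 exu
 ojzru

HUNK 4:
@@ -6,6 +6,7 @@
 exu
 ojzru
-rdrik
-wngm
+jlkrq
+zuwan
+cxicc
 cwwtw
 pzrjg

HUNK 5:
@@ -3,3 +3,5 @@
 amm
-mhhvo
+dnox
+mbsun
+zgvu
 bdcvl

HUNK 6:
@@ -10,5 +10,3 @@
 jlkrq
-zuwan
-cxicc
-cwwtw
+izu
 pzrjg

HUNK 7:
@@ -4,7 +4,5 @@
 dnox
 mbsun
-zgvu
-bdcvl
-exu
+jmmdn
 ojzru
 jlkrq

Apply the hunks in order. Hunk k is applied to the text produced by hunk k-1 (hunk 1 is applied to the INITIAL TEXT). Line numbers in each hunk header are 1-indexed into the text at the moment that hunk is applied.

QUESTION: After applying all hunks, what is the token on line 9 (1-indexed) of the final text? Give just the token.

Hunk 1: at line 7 remove [licu,dpo] add [cwwtw,pzrjg,onqr] -> 13 lines: tgks mfsc amm mhhvo ztq exu hsmqg wngm cwwtw pzrjg onqr ssvr tle
Hunk 2: at line 5 remove [hsmqg] add [ojzru,rdrik] -> 14 lines: tgks mfsc amm mhhvo ztq exu ojzru rdrik wngm cwwtw pzrjg onqr ssvr tle
Hunk 3: at line 3 remove [ztq] add [bdcvl] -> 14 lines: tgks mfsc amm mhhvo bdcvl exu ojzru rdrik wngm cwwtw pzrjg onqr ssvr tle
Hunk 4: at line 6 remove [rdrik,wngm] add [jlkrq,zuwan,cxicc] -> 15 lines: tgks mfsc amm mhhvo bdcvl exu ojzru jlkrq zuwan cxicc cwwtw pzrjg onqr ssvr tle
Hunk 5: at line 3 remove [mhhvo] add [dnox,mbsun,zgvu] -> 17 lines: tgks mfsc amm dnox mbsun zgvu bdcvl exu ojzru jlkrq zuwan cxicc cwwtw pzrjg onqr ssvr tle
Hunk 6: at line 10 remove [zuwan,cxicc,cwwtw] add [izu] -> 15 lines: tgks mfsc amm dnox mbsun zgvu bdcvl exu ojzru jlkrq izu pzrjg onqr ssvr tle
Hunk 7: at line 4 remove [zgvu,bdcvl,exu] add [jmmdn] -> 13 lines: tgks mfsc amm dnox mbsun jmmdn ojzru jlkrq izu pzrjg onqr ssvr tle
Final line 9: izu

Answer: izu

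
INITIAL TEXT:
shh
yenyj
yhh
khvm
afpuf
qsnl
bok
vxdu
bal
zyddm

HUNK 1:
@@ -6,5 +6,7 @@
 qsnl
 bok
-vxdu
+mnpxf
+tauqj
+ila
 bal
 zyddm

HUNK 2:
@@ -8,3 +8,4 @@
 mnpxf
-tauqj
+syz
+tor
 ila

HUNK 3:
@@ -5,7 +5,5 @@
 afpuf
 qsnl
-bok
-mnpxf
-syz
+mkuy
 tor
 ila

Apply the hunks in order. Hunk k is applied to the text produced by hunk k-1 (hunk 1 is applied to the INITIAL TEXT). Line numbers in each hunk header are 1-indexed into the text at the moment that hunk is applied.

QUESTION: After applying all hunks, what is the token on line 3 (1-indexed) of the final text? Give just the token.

Hunk 1: at line 6 remove [vxdu] add [mnpxf,tauqj,ila] -> 12 lines: shh yenyj yhh khvm afpuf qsnl bok mnpxf tauqj ila bal zyddm
Hunk 2: at line 8 remove [tauqj] add [syz,tor] -> 13 lines: shh yenyj yhh khvm afpuf qsnl bok mnpxf syz tor ila bal zyddm
Hunk 3: at line 5 remove [bok,mnpxf,syz] add [mkuy] -> 11 lines: shh yenyj yhh khvm afpuf qsnl mkuy tor ila bal zyddm
Final line 3: yhh

Answer: yhh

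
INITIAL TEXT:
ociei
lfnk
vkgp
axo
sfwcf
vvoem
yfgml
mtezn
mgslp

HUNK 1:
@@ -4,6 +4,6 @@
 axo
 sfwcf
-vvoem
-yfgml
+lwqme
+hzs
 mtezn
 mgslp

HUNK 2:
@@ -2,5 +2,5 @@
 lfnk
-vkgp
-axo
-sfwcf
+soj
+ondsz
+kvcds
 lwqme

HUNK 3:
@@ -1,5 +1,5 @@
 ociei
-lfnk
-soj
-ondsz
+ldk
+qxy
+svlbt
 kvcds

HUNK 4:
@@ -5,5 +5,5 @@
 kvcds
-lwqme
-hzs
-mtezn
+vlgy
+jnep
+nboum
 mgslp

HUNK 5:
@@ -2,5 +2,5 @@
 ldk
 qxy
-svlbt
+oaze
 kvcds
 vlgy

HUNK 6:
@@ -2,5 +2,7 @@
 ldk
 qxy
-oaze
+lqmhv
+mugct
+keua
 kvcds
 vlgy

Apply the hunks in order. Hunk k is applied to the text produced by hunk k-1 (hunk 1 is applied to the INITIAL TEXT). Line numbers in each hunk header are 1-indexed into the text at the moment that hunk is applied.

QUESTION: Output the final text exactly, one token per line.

Hunk 1: at line 4 remove [vvoem,yfgml] add [lwqme,hzs] -> 9 lines: ociei lfnk vkgp axo sfwcf lwqme hzs mtezn mgslp
Hunk 2: at line 2 remove [vkgp,axo,sfwcf] add [soj,ondsz,kvcds] -> 9 lines: ociei lfnk soj ondsz kvcds lwqme hzs mtezn mgslp
Hunk 3: at line 1 remove [lfnk,soj,ondsz] add [ldk,qxy,svlbt] -> 9 lines: ociei ldk qxy svlbt kvcds lwqme hzs mtezn mgslp
Hunk 4: at line 5 remove [lwqme,hzs,mtezn] add [vlgy,jnep,nboum] -> 9 lines: ociei ldk qxy svlbt kvcds vlgy jnep nboum mgslp
Hunk 5: at line 2 remove [svlbt] add [oaze] -> 9 lines: ociei ldk qxy oaze kvcds vlgy jnep nboum mgslp
Hunk 6: at line 2 remove [oaze] add [lqmhv,mugct,keua] -> 11 lines: ociei ldk qxy lqmhv mugct keua kvcds vlgy jnep nboum mgslp

Answer: ociei
ldk
qxy
lqmhv
mugct
keua
kvcds
vlgy
jnep
nboum
mgslp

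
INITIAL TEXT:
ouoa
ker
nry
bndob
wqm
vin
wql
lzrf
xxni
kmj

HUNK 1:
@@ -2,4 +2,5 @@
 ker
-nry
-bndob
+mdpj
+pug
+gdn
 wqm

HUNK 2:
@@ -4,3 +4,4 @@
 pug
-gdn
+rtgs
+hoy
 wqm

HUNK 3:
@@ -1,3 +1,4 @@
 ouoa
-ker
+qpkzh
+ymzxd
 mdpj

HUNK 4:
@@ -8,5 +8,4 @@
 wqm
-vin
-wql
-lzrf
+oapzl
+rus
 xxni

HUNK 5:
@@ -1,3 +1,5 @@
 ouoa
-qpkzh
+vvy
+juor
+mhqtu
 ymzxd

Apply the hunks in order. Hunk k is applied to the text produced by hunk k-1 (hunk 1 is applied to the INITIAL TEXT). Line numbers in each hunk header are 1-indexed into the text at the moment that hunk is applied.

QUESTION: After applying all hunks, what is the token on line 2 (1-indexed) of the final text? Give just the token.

Hunk 1: at line 2 remove [nry,bndob] add [mdpj,pug,gdn] -> 11 lines: ouoa ker mdpj pug gdn wqm vin wql lzrf xxni kmj
Hunk 2: at line 4 remove [gdn] add [rtgs,hoy] -> 12 lines: ouoa ker mdpj pug rtgs hoy wqm vin wql lzrf xxni kmj
Hunk 3: at line 1 remove [ker] add [qpkzh,ymzxd] -> 13 lines: ouoa qpkzh ymzxd mdpj pug rtgs hoy wqm vin wql lzrf xxni kmj
Hunk 4: at line 8 remove [vin,wql,lzrf] add [oapzl,rus] -> 12 lines: ouoa qpkzh ymzxd mdpj pug rtgs hoy wqm oapzl rus xxni kmj
Hunk 5: at line 1 remove [qpkzh] add [vvy,juor,mhqtu] -> 14 lines: ouoa vvy juor mhqtu ymzxd mdpj pug rtgs hoy wqm oapzl rus xxni kmj
Final line 2: vvy

Answer: vvy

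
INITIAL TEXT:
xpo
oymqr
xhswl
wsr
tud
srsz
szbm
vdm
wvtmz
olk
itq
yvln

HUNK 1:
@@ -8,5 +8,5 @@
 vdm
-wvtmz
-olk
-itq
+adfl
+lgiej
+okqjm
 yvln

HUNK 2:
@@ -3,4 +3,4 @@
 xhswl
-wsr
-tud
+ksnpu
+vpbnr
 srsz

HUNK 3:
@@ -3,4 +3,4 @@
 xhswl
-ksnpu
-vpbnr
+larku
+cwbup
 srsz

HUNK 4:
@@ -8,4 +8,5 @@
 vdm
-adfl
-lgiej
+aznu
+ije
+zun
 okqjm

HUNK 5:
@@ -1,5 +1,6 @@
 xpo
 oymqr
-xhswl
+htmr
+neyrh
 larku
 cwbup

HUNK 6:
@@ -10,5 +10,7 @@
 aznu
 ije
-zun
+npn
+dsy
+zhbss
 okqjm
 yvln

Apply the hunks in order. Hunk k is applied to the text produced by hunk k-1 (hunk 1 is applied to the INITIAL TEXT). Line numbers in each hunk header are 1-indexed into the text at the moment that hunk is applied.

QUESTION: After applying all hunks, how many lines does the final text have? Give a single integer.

Answer: 16

Derivation:
Hunk 1: at line 8 remove [wvtmz,olk,itq] add [adfl,lgiej,okqjm] -> 12 lines: xpo oymqr xhswl wsr tud srsz szbm vdm adfl lgiej okqjm yvln
Hunk 2: at line 3 remove [wsr,tud] add [ksnpu,vpbnr] -> 12 lines: xpo oymqr xhswl ksnpu vpbnr srsz szbm vdm adfl lgiej okqjm yvln
Hunk 3: at line 3 remove [ksnpu,vpbnr] add [larku,cwbup] -> 12 lines: xpo oymqr xhswl larku cwbup srsz szbm vdm adfl lgiej okqjm yvln
Hunk 4: at line 8 remove [adfl,lgiej] add [aznu,ije,zun] -> 13 lines: xpo oymqr xhswl larku cwbup srsz szbm vdm aznu ije zun okqjm yvln
Hunk 5: at line 1 remove [xhswl] add [htmr,neyrh] -> 14 lines: xpo oymqr htmr neyrh larku cwbup srsz szbm vdm aznu ije zun okqjm yvln
Hunk 6: at line 10 remove [zun] add [npn,dsy,zhbss] -> 16 lines: xpo oymqr htmr neyrh larku cwbup srsz szbm vdm aznu ije npn dsy zhbss okqjm yvln
Final line count: 16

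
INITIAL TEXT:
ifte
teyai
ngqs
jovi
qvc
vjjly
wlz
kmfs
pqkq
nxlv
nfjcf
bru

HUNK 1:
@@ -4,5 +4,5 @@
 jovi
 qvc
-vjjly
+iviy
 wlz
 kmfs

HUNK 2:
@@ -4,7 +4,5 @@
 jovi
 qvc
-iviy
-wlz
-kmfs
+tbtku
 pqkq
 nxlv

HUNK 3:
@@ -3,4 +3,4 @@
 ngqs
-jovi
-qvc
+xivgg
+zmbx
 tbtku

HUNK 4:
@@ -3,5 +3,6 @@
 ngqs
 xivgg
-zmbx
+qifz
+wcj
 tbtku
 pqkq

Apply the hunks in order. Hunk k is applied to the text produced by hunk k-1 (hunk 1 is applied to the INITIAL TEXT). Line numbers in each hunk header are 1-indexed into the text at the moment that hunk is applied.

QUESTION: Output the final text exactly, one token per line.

Answer: ifte
teyai
ngqs
xivgg
qifz
wcj
tbtku
pqkq
nxlv
nfjcf
bru

Derivation:
Hunk 1: at line 4 remove [vjjly] add [iviy] -> 12 lines: ifte teyai ngqs jovi qvc iviy wlz kmfs pqkq nxlv nfjcf bru
Hunk 2: at line 4 remove [iviy,wlz,kmfs] add [tbtku] -> 10 lines: ifte teyai ngqs jovi qvc tbtku pqkq nxlv nfjcf bru
Hunk 3: at line 3 remove [jovi,qvc] add [xivgg,zmbx] -> 10 lines: ifte teyai ngqs xivgg zmbx tbtku pqkq nxlv nfjcf bru
Hunk 4: at line 3 remove [zmbx] add [qifz,wcj] -> 11 lines: ifte teyai ngqs xivgg qifz wcj tbtku pqkq nxlv nfjcf bru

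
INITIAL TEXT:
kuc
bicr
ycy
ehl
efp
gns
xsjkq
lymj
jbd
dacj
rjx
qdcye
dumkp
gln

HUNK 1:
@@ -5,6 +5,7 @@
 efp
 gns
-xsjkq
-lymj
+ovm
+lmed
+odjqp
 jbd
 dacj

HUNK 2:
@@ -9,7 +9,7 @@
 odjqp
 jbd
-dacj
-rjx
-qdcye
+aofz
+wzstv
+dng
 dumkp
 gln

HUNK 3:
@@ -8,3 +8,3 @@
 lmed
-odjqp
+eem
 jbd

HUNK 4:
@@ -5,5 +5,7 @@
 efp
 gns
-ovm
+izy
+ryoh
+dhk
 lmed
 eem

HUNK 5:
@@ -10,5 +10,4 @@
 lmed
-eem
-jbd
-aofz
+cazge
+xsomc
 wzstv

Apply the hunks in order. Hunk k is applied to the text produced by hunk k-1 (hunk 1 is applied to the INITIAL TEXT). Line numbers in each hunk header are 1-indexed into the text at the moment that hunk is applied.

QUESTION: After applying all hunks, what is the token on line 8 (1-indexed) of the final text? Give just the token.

Hunk 1: at line 5 remove [xsjkq,lymj] add [ovm,lmed,odjqp] -> 15 lines: kuc bicr ycy ehl efp gns ovm lmed odjqp jbd dacj rjx qdcye dumkp gln
Hunk 2: at line 9 remove [dacj,rjx,qdcye] add [aofz,wzstv,dng] -> 15 lines: kuc bicr ycy ehl efp gns ovm lmed odjqp jbd aofz wzstv dng dumkp gln
Hunk 3: at line 8 remove [odjqp] add [eem] -> 15 lines: kuc bicr ycy ehl efp gns ovm lmed eem jbd aofz wzstv dng dumkp gln
Hunk 4: at line 5 remove [ovm] add [izy,ryoh,dhk] -> 17 lines: kuc bicr ycy ehl efp gns izy ryoh dhk lmed eem jbd aofz wzstv dng dumkp gln
Hunk 5: at line 10 remove [eem,jbd,aofz] add [cazge,xsomc] -> 16 lines: kuc bicr ycy ehl efp gns izy ryoh dhk lmed cazge xsomc wzstv dng dumkp gln
Final line 8: ryoh

Answer: ryoh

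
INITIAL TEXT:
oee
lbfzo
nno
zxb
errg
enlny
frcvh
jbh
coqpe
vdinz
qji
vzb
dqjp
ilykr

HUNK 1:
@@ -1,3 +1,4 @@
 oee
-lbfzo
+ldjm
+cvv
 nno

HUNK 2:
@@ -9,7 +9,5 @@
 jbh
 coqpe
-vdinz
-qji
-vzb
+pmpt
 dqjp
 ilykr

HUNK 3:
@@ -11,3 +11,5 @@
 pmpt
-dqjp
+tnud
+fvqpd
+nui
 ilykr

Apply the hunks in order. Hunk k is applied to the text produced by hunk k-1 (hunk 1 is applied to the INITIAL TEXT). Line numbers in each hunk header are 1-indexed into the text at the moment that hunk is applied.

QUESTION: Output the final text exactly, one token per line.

Answer: oee
ldjm
cvv
nno
zxb
errg
enlny
frcvh
jbh
coqpe
pmpt
tnud
fvqpd
nui
ilykr

Derivation:
Hunk 1: at line 1 remove [lbfzo] add [ldjm,cvv] -> 15 lines: oee ldjm cvv nno zxb errg enlny frcvh jbh coqpe vdinz qji vzb dqjp ilykr
Hunk 2: at line 9 remove [vdinz,qji,vzb] add [pmpt] -> 13 lines: oee ldjm cvv nno zxb errg enlny frcvh jbh coqpe pmpt dqjp ilykr
Hunk 3: at line 11 remove [dqjp] add [tnud,fvqpd,nui] -> 15 lines: oee ldjm cvv nno zxb errg enlny frcvh jbh coqpe pmpt tnud fvqpd nui ilykr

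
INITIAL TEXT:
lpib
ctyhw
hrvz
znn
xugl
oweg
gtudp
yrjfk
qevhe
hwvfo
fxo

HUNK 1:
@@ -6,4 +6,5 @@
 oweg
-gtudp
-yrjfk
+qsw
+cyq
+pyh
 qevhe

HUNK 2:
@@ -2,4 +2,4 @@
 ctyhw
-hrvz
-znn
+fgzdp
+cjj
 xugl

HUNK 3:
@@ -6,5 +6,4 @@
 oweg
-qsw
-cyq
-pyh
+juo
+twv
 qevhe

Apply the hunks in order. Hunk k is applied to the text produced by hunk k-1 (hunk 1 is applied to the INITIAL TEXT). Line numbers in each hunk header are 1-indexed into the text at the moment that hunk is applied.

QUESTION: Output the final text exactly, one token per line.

Answer: lpib
ctyhw
fgzdp
cjj
xugl
oweg
juo
twv
qevhe
hwvfo
fxo

Derivation:
Hunk 1: at line 6 remove [gtudp,yrjfk] add [qsw,cyq,pyh] -> 12 lines: lpib ctyhw hrvz znn xugl oweg qsw cyq pyh qevhe hwvfo fxo
Hunk 2: at line 2 remove [hrvz,znn] add [fgzdp,cjj] -> 12 lines: lpib ctyhw fgzdp cjj xugl oweg qsw cyq pyh qevhe hwvfo fxo
Hunk 3: at line 6 remove [qsw,cyq,pyh] add [juo,twv] -> 11 lines: lpib ctyhw fgzdp cjj xugl oweg juo twv qevhe hwvfo fxo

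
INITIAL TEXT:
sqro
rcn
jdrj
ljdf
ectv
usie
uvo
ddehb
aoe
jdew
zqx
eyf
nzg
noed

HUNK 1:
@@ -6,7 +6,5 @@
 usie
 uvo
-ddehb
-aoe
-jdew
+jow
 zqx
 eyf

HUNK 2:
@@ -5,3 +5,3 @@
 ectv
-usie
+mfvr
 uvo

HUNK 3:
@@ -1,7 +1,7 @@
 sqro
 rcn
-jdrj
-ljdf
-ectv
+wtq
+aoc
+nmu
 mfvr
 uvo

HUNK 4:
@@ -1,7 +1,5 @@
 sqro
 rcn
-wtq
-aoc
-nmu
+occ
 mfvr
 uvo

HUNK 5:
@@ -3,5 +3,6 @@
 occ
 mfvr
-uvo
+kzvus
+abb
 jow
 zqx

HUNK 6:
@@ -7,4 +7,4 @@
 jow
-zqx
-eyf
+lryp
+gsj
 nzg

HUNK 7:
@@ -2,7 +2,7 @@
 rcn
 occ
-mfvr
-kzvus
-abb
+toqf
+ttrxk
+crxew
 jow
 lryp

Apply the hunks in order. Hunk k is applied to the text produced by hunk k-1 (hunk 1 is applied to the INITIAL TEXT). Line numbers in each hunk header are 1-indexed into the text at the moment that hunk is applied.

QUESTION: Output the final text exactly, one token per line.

Answer: sqro
rcn
occ
toqf
ttrxk
crxew
jow
lryp
gsj
nzg
noed

Derivation:
Hunk 1: at line 6 remove [ddehb,aoe,jdew] add [jow] -> 12 lines: sqro rcn jdrj ljdf ectv usie uvo jow zqx eyf nzg noed
Hunk 2: at line 5 remove [usie] add [mfvr] -> 12 lines: sqro rcn jdrj ljdf ectv mfvr uvo jow zqx eyf nzg noed
Hunk 3: at line 1 remove [jdrj,ljdf,ectv] add [wtq,aoc,nmu] -> 12 lines: sqro rcn wtq aoc nmu mfvr uvo jow zqx eyf nzg noed
Hunk 4: at line 1 remove [wtq,aoc,nmu] add [occ] -> 10 lines: sqro rcn occ mfvr uvo jow zqx eyf nzg noed
Hunk 5: at line 3 remove [uvo] add [kzvus,abb] -> 11 lines: sqro rcn occ mfvr kzvus abb jow zqx eyf nzg noed
Hunk 6: at line 7 remove [zqx,eyf] add [lryp,gsj] -> 11 lines: sqro rcn occ mfvr kzvus abb jow lryp gsj nzg noed
Hunk 7: at line 2 remove [mfvr,kzvus,abb] add [toqf,ttrxk,crxew] -> 11 lines: sqro rcn occ toqf ttrxk crxew jow lryp gsj nzg noed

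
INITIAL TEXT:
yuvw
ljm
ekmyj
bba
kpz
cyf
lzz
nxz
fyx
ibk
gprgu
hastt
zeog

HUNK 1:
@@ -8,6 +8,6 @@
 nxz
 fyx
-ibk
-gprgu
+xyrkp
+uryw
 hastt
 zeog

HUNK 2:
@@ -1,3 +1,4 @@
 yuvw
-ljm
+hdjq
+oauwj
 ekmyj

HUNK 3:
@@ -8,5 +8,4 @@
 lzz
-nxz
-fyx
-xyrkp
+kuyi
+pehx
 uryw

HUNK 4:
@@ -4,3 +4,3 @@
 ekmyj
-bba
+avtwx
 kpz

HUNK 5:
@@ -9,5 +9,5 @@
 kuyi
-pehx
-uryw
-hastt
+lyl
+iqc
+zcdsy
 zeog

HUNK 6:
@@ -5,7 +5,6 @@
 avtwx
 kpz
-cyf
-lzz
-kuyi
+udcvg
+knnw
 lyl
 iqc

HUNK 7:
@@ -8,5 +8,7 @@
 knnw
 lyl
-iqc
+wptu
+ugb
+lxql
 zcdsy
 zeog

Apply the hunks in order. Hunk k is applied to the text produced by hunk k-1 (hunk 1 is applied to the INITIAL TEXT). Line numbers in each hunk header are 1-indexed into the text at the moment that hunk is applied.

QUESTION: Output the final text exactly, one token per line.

Hunk 1: at line 8 remove [ibk,gprgu] add [xyrkp,uryw] -> 13 lines: yuvw ljm ekmyj bba kpz cyf lzz nxz fyx xyrkp uryw hastt zeog
Hunk 2: at line 1 remove [ljm] add [hdjq,oauwj] -> 14 lines: yuvw hdjq oauwj ekmyj bba kpz cyf lzz nxz fyx xyrkp uryw hastt zeog
Hunk 3: at line 8 remove [nxz,fyx,xyrkp] add [kuyi,pehx] -> 13 lines: yuvw hdjq oauwj ekmyj bba kpz cyf lzz kuyi pehx uryw hastt zeog
Hunk 4: at line 4 remove [bba] add [avtwx] -> 13 lines: yuvw hdjq oauwj ekmyj avtwx kpz cyf lzz kuyi pehx uryw hastt zeog
Hunk 5: at line 9 remove [pehx,uryw,hastt] add [lyl,iqc,zcdsy] -> 13 lines: yuvw hdjq oauwj ekmyj avtwx kpz cyf lzz kuyi lyl iqc zcdsy zeog
Hunk 6: at line 5 remove [cyf,lzz,kuyi] add [udcvg,knnw] -> 12 lines: yuvw hdjq oauwj ekmyj avtwx kpz udcvg knnw lyl iqc zcdsy zeog
Hunk 7: at line 8 remove [iqc] add [wptu,ugb,lxql] -> 14 lines: yuvw hdjq oauwj ekmyj avtwx kpz udcvg knnw lyl wptu ugb lxql zcdsy zeog

Answer: yuvw
hdjq
oauwj
ekmyj
avtwx
kpz
udcvg
knnw
lyl
wptu
ugb
lxql
zcdsy
zeog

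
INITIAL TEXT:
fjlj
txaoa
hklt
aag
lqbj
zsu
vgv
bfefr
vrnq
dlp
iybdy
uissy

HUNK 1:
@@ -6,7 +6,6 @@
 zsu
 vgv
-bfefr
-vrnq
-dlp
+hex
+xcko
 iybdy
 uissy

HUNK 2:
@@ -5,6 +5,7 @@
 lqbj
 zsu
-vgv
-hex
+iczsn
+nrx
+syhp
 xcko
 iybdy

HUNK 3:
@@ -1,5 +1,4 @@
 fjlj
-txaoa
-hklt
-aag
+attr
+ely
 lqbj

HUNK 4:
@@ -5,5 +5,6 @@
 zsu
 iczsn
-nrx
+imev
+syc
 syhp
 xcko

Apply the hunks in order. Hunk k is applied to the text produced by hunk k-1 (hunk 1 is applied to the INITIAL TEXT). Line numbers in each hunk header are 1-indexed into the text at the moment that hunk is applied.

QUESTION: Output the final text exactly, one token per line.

Hunk 1: at line 6 remove [bfefr,vrnq,dlp] add [hex,xcko] -> 11 lines: fjlj txaoa hklt aag lqbj zsu vgv hex xcko iybdy uissy
Hunk 2: at line 5 remove [vgv,hex] add [iczsn,nrx,syhp] -> 12 lines: fjlj txaoa hklt aag lqbj zsu iczsn nrx syhp xcko iybdy uissy
Hunk 3: at line 1 remove [txaoa,hklt,aag] add [attr,ely] -> 11 lines: fjlj attr ely lqbj zsu iczsn nrx syhp xcko iybdy uissy
Hunk 4: at line 5 remove [nrx] add [imev,syc] -> 12 lines: fjlj attr ely lqbj zsu iczsn imev syc syhp xcko iybdy uissy

Answer: fjlj
attr
ely
lqbj
zsu
iczsn
imev
syc
syhp
xcko
iybdy
uissy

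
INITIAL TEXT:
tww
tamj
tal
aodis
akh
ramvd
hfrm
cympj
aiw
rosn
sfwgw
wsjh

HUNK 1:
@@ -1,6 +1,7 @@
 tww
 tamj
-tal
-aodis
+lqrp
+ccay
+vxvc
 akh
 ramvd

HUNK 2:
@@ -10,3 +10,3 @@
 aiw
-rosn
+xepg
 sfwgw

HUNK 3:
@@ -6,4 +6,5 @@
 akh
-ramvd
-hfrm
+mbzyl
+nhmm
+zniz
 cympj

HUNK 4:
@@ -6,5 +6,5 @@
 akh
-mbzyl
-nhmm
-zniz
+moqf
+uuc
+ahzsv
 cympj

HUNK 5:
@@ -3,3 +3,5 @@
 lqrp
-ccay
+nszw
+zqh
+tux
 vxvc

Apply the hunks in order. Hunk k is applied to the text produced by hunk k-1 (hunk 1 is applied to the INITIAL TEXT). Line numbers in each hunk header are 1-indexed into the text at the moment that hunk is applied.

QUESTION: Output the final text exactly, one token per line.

Answer: tww
tamj
lqrp
nszw
zqh
tux
vxvc
akh
moqf
uuc
ahzsv
cympj
aiw
xepg
sfwgw
wsjh

Derivation:
Hunk 1: at line 1 remove [tal,aodis] add [lqrp,ccay,vxvc] -> 13 lines: tww tamj lqrp ccay vxvc akh ramvd hfrm cympj aiw rosn sfwgw wsjh
Hunk 2: at line 10 remove [rosn] add [xepg] -> 13 lines: tww tamj lqrp ccay vxvc akh ramvd hfrm cympj aiw xepg sfwgw wsjh
Hunk 3: at line 6 remove [ramvd,hfrm] add [mbzyl,nhmm,zniz] -> 14 lines: tww tamj lqrp ccay vxvc akh mbzyl nhmm zniz cympj aiw xepg sfwgw wsjh
Hunk 4: at line 6 remove [mbzyl,nhmm,zniz] add [moqf,uuc,ahzsv] -> 14 lines: tww tamj lqrp ccay vxvc akh moqf uuc ahzsv cympj aiw xepg sfwgw wsjh
Hunk 5: at line 3 remove [ccay] add [nszw,zqh,tux] -> 16 lines: tww tamj lqrp nszw zqh tux vxvc akh moqf uuc ahzsv cympj aiw xepg sfwgw wsjh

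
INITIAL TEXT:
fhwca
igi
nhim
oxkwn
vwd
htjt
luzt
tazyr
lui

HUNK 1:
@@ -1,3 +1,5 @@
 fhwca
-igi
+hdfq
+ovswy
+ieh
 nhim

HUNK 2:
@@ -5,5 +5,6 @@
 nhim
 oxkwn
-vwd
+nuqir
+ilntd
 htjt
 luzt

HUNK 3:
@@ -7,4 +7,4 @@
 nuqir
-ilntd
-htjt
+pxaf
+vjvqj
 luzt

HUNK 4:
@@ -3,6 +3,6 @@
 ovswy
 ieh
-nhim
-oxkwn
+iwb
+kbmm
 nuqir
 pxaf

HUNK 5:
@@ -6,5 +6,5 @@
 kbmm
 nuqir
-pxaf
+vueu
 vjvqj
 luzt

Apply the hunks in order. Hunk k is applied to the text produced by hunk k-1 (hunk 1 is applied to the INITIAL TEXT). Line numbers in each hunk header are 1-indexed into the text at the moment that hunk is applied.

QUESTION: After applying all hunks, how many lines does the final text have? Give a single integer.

Hunk 1: at line 1 remove [igi] add [hdfq,ovswy,ieh] -> 11 lines: fhwca hdfq ovswy ieh nhim oxkwn vwd htjt luzt tazyr lui
Hunk 2: at line 5 remove [vwd] add [nuqir,ilntd] -> 12 lines: fhwca hdfq ovswy ieh nhim oxkwn nuqir ilntd htjt luzt tazyr lui
Hunk 3: at line 7 remove [ilntd,htjt] add [pxaf,vjvqj] -> 12 lines: fhwca hdfq ovswy ieh nhim oxkwn nuqir pxaf vjvqj luzt tazyr lui
Hunk 4: at line 3 remove [nhim,oxkwn] add [iwb,kbmm] -> 12 lines: fhwca hdfq ovswy ieh iwb kbmm nuqir pxaf vjvqj luzt tazyr lui
Hunk 5: at line 6 remove [pxaf] add [vueu] -> 12 lines: fhwca hdfq ovswy ieh iwb kbmm nuqir vueu vjvqj luzt tazyr lui
Final line count: 12

Answer: 12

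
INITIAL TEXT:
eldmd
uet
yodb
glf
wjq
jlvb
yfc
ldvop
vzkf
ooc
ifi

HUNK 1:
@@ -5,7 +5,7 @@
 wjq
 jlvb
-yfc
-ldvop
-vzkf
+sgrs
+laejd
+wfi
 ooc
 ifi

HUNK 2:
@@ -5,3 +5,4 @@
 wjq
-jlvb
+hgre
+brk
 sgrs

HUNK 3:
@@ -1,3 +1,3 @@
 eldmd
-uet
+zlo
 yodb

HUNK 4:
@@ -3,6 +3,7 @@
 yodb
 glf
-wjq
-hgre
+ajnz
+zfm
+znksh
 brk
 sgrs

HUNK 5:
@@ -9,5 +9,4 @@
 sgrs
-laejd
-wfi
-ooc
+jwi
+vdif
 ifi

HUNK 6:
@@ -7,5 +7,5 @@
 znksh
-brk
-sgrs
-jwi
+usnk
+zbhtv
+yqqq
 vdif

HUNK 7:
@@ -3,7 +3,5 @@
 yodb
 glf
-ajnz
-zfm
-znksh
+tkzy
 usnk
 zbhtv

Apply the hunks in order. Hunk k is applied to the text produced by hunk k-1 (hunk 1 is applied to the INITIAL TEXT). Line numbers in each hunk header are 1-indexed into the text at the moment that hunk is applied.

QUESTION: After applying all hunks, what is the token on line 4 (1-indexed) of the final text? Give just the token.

Hunk 1: at line 5 remove [yfc,ldvop,vzkf] add [sgrs,laejd,wfi] -> 11 lines: eldmd uet yodb glf wjq jlvb sgrs laejd wfi ooc ifi
Hunk 2: at line 5 remove [jlvb] add [hgre,brk] -> 12 lines: eldmd uet yodb glf wjq hgre brk sgrs laejd wfi ooc ifi
Hunk 3: at line 1 remove [uet] add [zlo] -> 12 lines: eldmd zlo yodb glf wjq hgre brk sgrs laejd wfi ooc ifi
Hunk 4: at line 3 remove [wjq,hgre] add [ajnz,zfm,znksh] -> 13 lines: eldmd zlo yodb glf ajnz zfm znksh brk sgrs laejd wfi ooc ifi
Hunk 5: at line 9 remove [laejd,wfi,ooc] add [jwi,vdif] -> 12 lines: eldmd zlo yodb glf ajnz zfm znksh brk sgrs jwi vdif ifi
Hunk 6: at line 7 remove [brk,sgrs,jwi] add [usnk,zbhtv,yqqq] -> 12 lines: eldmd zlo yodb glf ajnz zfm znksh usnk zbhtv yqqq vdif ifi
Hunk 7: at line 3 remove [ajnz,zfm,znksh] add [tkzy] -> 10 lines: eldmd zlo yodb glf tkzy usnk zbhtv yqqq vdif ifi
Final line 4: glf

Answer: glf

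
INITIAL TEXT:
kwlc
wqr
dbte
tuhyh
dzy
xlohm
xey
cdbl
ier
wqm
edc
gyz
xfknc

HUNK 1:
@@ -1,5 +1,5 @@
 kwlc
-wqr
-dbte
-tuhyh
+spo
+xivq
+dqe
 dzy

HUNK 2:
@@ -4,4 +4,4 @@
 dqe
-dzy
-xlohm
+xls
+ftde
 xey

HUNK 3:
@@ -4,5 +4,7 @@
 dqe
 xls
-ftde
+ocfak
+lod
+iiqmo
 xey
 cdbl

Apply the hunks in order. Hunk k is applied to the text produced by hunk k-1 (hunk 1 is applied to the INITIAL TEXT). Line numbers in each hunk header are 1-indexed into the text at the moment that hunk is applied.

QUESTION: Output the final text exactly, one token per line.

Hunk 1: at line 1 remove [wqr,dbte,tuhyh] add [spo,xivq,dqe] -> 13 lines: kwlc spo xivq dqe dzy xlohm xey cdbl ier wqm edc gyz xfknc
Hunk 2: at line 4 remove [dzy,xlohm] add [xls,ftde] -> 13 lines: kwlc spo xivq dqe xls ftde xey cdbl ier wqm edc gyz xfknc
Hunk 3: at line 4 remove [ftde] add [ocfak,lod,iiqmo] -> 15 lines: kwlc spo xivq dqe xls ocfak lod iiqmo xey cdbl ier wqm edc gyz xfknc

Answer: kwlc
spo
xivq
dqe
xls
ocfak
lod
iiqmo
xey
cdbl
ier
wqm
edc
gyz
xfknc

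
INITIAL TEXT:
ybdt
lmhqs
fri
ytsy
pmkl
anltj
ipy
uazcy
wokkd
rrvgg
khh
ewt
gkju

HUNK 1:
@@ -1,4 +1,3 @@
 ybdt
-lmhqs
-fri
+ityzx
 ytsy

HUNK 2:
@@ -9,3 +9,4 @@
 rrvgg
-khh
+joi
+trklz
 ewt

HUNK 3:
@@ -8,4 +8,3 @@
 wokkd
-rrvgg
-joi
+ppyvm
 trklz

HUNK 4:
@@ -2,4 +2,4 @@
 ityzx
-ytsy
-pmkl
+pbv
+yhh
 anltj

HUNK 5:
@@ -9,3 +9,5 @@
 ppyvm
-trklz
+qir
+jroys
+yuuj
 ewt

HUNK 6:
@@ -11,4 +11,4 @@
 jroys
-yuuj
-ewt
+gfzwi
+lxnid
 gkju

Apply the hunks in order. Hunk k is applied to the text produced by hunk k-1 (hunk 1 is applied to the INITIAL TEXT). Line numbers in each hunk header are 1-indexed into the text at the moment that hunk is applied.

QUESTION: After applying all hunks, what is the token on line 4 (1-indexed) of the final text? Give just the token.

Answer: yhh

Derivation:
Hunk 1: at line 1 remove [lmhqs,fri] add [ityzx] -> 12 lines: ybdt ityzx ytsy pmkl anltj ipy uazcy wokkd rrvgg khh ewt gkju
Hunk 2: at line 9 remove [khh] add [joi,trklz] -> 13 lines: ybdt ityzx ytsy pmkl anltj ipy uazcy wokkd rrvgg joi trklz ewt gkju
Hunk 3: at line 8 remove [rrvgg,joi] add [ppyvm] -> 12 lines: ybdt ityzx ytsy pmkl anltj ipy uazcy wokkd ppyvm trklz ewt gkju
Hunk 4: at line 2 remove [ytsy,pmkl] add [pbv,yhh] -> 12 lines: ybdt ityzx pbv yhh anltj ipy uazcy wokkd ppyvm trklz ewt gkju
Hunk 5: at line 9 remove [trklz] add [qir,jroys,yuuj] -> 14 lines: ybdt ityzx pbv yhh anltj ipy uazcy wokkd ppyvm qir jroys yuuj ewt gkju
Hunk 6: at line 11 remove [yuuj,ewt] add [gfzwi,lxnid] -> 14 lines: ybdt ityzx pbv yhh anltj ipy uazcy wokkd ppyvm qir jroys gfzwi lxnid gkju
Final line 4: yhh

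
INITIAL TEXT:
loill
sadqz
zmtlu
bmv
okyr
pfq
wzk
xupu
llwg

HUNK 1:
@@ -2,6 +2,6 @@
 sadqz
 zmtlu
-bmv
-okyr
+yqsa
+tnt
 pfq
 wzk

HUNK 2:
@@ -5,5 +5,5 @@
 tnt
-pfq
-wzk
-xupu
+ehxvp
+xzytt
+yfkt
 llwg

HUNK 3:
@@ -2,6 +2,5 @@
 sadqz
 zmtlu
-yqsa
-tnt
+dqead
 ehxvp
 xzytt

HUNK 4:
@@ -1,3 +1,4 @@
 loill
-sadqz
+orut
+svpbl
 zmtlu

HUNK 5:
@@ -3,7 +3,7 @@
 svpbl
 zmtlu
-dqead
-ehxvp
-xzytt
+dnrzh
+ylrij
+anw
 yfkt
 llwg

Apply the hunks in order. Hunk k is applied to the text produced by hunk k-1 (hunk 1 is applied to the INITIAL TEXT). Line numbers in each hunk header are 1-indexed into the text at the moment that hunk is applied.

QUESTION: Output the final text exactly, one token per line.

Answer: loill
orut
svpbl
zmtlu
dnrzh
ylrij
anw
yfkt
llwg

Derivation:
Hunk 1: at line 2 remove [bmv,okyr] add [yqsa,tnt] -> 9 lines: loill sadqz zmtlu yqsa tnt pfq wzk xupu llwg
Hunk 2: at line 5 remove [pfq,wzk,xupu] add [ehxvp,xzytt,yfkt] -> 9 lines: loill sadqz zmtlu yqsa tnt ehxvp xzytt yfkt llwg
Hunk 3: at line 2 remove [yqsa,tnt] add [dqead] -> 8 lines: loill sadqz zmtlu dqead ehxvp xzytt yfkt llwg
Hunk 4: at line 1 remove [sadqz] add [orut,svpbl] -> 9 lines: loill orut svpbl zmtlu dqead ehxvp xzytt yfkt llwg
Hunk 5: at line 3 remove [dqead,ehxvp,xzytt] add [dnrzh,ylrij,anw] -> 9 lines: loill orut svpbl zmtlu dnrzh ylrij anw yfkt llwg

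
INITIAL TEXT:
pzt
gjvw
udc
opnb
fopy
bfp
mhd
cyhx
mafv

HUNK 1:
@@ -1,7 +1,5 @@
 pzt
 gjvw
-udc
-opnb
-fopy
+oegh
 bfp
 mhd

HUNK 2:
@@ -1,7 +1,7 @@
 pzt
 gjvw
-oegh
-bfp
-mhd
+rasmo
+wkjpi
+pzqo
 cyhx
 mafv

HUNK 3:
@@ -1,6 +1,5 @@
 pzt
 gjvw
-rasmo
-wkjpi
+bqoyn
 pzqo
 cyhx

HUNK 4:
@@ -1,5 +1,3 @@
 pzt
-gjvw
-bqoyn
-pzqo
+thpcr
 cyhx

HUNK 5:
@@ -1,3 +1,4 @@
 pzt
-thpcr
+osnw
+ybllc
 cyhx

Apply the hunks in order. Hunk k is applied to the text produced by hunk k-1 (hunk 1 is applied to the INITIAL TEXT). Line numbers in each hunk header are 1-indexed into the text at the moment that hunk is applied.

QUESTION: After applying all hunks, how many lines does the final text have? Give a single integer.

Hunk 1: at line 1 remove [udc,opnb,fopy] add [oegh] -> 7 lines: pzt gjvw oegh bfp mhd cyhx mafv
Hunk 2: at line 1 remove [oegh,bfp,mhd] add [rasmo,wkjpi,pzqo] -> 7 lines: pzt gjvw rasmo wkjpi pzqo cyhx mafv
Hunk 3: at line 1 remove [rasmo,wkjpi] add [bqoyn] -> 6 lines: pzt gjvw bqoyn pzqo cyhx mafv
Hunk 4: at line 1 remove [gjvw,bqoyn,pzqo] add [thpcr] -> 4 lines: pzt thpcr cyhx mafv
Hunk 5: at line 1 remove [thpcr] add [osnw,ybllc] -> 5 lines: pzt osnw ybllc cyhx mafv
Final line count: 5

Answer: 5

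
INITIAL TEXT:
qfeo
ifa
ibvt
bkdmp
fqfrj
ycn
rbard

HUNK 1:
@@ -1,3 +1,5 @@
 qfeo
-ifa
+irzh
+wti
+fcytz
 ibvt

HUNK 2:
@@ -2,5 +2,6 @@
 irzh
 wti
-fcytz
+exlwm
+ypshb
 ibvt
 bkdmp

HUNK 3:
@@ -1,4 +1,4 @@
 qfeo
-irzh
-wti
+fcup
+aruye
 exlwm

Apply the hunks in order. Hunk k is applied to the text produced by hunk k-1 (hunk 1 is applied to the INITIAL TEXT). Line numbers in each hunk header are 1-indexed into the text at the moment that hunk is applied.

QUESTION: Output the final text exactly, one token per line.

Hunk 1: at line 1 remove [ifa] add [irzh,wti,fcytz] -> 9 lines: qfeo irzh wti fcytz ibvt bkdmp fqfrj ycn rbard
Hunk 2: at line 2 remove [fcytz] add [exlwm,ypshb] -> 10 lines: qfeo irzh wti exlwm ypshb ibvt bkdmp fqfrj ycn rbard
Hunk 3: at line 1 remove [irzh,wti] add [fcup,aruye] -> 10 lines: qfeo fcup aruye exlwm ypshb ibvt bkdmp fqfrj ycn rbard

Answer: qfeo
fcup
aruye
exlwm
ypshb
ibvt
bkdmp
fqfrj
ycn
rbard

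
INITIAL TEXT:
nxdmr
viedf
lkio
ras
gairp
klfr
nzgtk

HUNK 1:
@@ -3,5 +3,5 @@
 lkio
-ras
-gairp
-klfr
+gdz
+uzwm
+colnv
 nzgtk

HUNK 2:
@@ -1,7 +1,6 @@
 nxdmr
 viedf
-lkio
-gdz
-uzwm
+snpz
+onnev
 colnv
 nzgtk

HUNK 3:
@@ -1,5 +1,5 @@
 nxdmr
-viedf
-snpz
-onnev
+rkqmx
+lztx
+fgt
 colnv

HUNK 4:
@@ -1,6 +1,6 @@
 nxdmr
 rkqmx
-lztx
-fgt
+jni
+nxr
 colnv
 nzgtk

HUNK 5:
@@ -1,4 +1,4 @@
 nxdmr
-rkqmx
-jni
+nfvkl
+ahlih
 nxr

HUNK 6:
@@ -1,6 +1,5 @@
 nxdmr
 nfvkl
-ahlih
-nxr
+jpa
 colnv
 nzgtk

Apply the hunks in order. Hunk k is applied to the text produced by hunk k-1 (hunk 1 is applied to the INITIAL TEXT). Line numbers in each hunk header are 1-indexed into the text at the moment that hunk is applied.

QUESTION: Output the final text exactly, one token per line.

Hunk 1: at line 3 remove [ras,gairp,klfr] add [gdz,uzwm,colnv] -> 7 lines: nxdmr viedf lkio gdz uzwm colnv nzgtk
Hunk 2: at line 1 remove [lkio,gdz,uzwm] add [snpz,onnev] -> 6 lines: nxdmr viedf snpz onnev colnv nzgtk
Hunk 3: at line 1 remove [viedf,snpz,onnev] add [rkqmx,lztx,fgt] -> 6 lines: nxdmr rkqmx lztx fgt colnv nzgtk
Hunk 4: at line 1 remove [lztx,fgt] add [jni,nxr] -> 6 lines: nxdmr rkqmx jni nxr colnv nzgtk
Hunk 5: at line 1 remove [rkqmx,jni] add [nfvkl,ahlih] -> 6 lines: nxdmr nfvkl ahlih nxr colnv nzgtk
Hunk 6: at line 1 remove [ahlih,nxr] add [jpa] -> 5 lines: nxdmr nfvkl jpa colnv nzgtk

Answer: nxdmr
nfvkl
jpa
colnv
nzgtk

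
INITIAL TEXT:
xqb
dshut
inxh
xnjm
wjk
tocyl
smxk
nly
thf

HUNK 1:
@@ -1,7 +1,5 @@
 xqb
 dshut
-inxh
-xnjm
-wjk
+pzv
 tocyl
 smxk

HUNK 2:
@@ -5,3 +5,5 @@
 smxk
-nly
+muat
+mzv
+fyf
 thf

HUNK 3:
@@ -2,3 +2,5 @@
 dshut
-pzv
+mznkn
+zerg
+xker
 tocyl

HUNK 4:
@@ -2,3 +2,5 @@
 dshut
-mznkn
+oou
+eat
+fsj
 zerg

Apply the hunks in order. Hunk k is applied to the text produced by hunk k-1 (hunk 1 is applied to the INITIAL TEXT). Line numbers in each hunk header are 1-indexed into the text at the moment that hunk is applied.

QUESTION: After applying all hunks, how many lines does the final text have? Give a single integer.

Hunk 1: at line 1 remove [inxh,xnjm,wjk] add [pzv] -> 7 lines: xqb dshut pzv tocyl smxk nly thf
Hunk 2: at line 5 remove [nly] add [muat,mzv,fyf] -> 9 lines: xqb dshut pzv tocyl smxk muat mzv fyf thf
Hunk 3: at line 2 remove [pzv] add [mznkn,zerg,xker] -> 11 lines: xqb dshut mznkn zerg xker tocyl smxk muat mzv fyf thf
Hunk 4: at line 2 remove [mznkn] add [oou,eat,fsj] -> 13 lines: xqb dshut oou eat fsj zerg xker tocyl smxk muat mzv fyf thf
Final line count: 13

Answer: 13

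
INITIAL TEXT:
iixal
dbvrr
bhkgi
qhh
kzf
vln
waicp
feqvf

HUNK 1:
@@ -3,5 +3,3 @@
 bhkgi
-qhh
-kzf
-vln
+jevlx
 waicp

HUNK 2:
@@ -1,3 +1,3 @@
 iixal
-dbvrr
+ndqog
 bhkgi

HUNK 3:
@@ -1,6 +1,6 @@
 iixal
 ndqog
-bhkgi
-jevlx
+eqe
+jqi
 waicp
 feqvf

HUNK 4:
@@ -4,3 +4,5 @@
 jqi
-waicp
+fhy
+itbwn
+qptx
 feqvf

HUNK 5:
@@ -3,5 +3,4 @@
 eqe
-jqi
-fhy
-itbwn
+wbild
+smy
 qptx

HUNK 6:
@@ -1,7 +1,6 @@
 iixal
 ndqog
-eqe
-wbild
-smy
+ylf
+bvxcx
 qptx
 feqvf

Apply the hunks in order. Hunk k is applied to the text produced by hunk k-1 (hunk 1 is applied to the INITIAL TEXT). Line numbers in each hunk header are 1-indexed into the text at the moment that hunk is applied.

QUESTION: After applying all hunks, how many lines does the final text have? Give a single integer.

Hunk 1: at line 3 remove [qhh,kzf,vln] add [jevlx] -> 6 lines: iixal dbvrr bhkgi jevlx waicp feqvf
Hunk 2: at line 1 remove [dbvrr] add [ndqog] -> 6 lines: iixal ndqog bhkgi jevlx waicp feqvf
Hunk 3: at line 1 remove [bhkgi,jevlx] add [eqe,jqi] -> 6 lines: iixal ndqog eqe jqi waicp feqvf
Hunk 4: at line 4 remove [waicp] add [fhy,itbwn,qptx] -> 8 lines: iixal ndqog eqe jqi fhy itbwn qptx feqvf
Hunk 5: at line 3 remove [jqi,fhy,itbwn] add [wbild,smy] -> 7 lines: iixal ndqog eqe wbild smy qptx feqvf
Hunk 6: at line 1 remove [eqe,wbild,smy] add [ylf,bvxcx] -> 6 lines: iixal ndqog ylf bvxcx qptx feqvf
Final line count: 6

Answer: 6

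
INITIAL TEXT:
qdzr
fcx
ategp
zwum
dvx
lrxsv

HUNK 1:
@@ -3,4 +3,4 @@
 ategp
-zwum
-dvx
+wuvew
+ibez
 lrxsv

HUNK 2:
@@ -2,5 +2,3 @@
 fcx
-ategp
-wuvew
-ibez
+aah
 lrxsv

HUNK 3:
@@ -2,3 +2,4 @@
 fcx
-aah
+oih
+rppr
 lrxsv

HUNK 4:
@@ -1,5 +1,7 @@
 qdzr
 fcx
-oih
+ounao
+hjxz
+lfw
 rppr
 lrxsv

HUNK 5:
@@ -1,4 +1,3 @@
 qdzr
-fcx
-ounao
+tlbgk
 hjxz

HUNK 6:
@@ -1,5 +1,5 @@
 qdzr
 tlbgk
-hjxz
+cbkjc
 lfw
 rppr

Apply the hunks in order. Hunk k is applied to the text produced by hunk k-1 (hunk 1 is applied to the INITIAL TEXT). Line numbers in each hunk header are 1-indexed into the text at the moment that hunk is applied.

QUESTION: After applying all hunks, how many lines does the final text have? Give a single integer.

Answer: 6

Derivation:
Hunk 1: at line 3 remove [zwum,dvx] add [wuvew,ibez] -> 6 lines: qdzr fcx ategp wuvew ibez lrxsv
Hunk 2: at line 2 remove [ategp,wuvew,ibez] add [aah] -> 4 lines: qdzr fcx aah lrxsv
Hunk 3: at line 2 remove [aah] add [oih,rppr] -> 5 lines: qdzr fcx oih rppr lrxsv
Hunk 4: at line 1 remove [oih] add [ounao,hjxz,lfw] -> 7 lines: qdzr fcx ounao hjxz lfw rppr lrxsv
Hunk 5: at line 1 remove [fcx,ounao] add [tlbgk] -> 6 lines: qdzr tlbgk hjxz lfw rppr lrxsv
Hunk 6: at line 1 remove [hjxz] add [cbkjc] -> 6 lines: qdzr tlbgk cbkjc lfw rppr lrxsv
Final line count: 6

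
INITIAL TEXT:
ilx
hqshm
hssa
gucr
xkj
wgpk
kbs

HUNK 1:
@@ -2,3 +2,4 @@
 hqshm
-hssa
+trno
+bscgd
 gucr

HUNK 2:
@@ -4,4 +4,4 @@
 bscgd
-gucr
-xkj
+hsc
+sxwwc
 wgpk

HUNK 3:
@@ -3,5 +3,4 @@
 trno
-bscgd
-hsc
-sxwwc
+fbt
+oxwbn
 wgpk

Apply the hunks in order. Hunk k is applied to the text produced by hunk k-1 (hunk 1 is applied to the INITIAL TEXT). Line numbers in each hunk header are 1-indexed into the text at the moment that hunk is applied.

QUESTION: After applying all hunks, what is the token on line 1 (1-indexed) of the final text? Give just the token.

Answer: ilx

Derivation:
Hunk 1: at line 2 remove [hssa] add [trno,bscgd] -> 8 lines: ilx hqshm trno bscgd gucr xkj wgpk kbs
Hunk 2: at line 4 remove [gucr,xkj] add [hsc,sxwwc] -> 8 lines: ilx hqshm trno bscgd hsc sxwwc wgpk kbs
Hunk 3: at line 3 remove [bscgd,hsc,sxwwc] add [fbt,oxwbn] -> 7 lines: ilx hqshm trno fbt oxwbn wgpk kbs
Final line 1: ilx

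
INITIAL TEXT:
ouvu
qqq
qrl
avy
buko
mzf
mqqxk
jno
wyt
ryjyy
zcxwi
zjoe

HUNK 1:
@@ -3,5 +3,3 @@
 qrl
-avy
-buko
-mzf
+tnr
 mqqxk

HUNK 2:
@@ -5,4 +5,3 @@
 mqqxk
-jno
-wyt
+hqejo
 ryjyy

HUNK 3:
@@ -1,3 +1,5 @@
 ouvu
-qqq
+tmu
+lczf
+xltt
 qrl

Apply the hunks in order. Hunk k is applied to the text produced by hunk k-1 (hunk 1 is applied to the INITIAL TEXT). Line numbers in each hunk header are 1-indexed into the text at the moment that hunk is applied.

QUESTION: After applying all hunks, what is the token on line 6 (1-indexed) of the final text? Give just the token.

Hunk 1: at line 3 remove [avy,buko,mzf] add [tnr] -> 10 lines: ouvu qqq qrl tnr mqqxk jno wyt ryjyy zcxwi zjoe
Hunk 2: at line 5 remove [jno,wyt] add [hqejo] -> 9 lines: ouvu qqq qrl tnr mqqxk hqejo ryjyy zcxwi zjoe
Hunk 3: at line 1 remove [qqq] add [tmu,lczf,xltt] -> 11 lines: ouvu tmu lczf xltt qrl tnr mqqxk hqejo ryjyy zcxwi zjoe
Final line 6: tnr

Answer: tnr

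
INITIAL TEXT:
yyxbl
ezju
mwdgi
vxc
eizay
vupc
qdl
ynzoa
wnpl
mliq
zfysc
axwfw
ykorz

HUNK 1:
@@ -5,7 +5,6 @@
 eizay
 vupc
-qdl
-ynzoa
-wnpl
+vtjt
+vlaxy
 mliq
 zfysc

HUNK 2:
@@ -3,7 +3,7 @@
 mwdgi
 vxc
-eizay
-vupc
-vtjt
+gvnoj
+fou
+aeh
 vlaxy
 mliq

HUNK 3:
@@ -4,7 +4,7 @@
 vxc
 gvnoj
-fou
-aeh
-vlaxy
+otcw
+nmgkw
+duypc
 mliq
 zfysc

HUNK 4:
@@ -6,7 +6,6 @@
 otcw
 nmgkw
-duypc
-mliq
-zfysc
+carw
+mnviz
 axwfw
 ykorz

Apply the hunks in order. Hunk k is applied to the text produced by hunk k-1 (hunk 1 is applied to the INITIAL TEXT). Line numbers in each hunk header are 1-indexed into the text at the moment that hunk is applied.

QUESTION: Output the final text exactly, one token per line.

Hunk 1: at line 5 remove [qdl,ynzoa,wnpl] add [vtjt,vlaxy] -> 12 lines: yyxbl ezju mwdgi vxc eizay vupc vtjt vlaxy mliq zfysc axwfw ykorz
Hunk 2: at line 3 remove [eizay,vupc,vtjt] add [gvnoj,fou,aeh] -> 12 lines: yyxbl ezju mwdgi vxc gvnoj fou aeh vlaxy mliq zfysc axwfw ykorz
Hunk 3: at line 4 remove [fou,aeh,vlaxy] add [otcw,nmgkw,duypc] -> 12 lines: yyxbl ezju mwdgi vxc gvnoj otcw nmgkw duypc mliq zfysc axwfw ykorz
Hunk 4: at line 6 remove [duypc,mliq,zfysc] add [carw,mnviz] -> 11 lines: yyxbl ezju mwdgi vxc gvnoj otcw nmgkw carw mnviz axwfw ykorz

Answer: yyxbl
ezju
mwdgi
vxc
gvnoj
otcw
nmgkw
carw
mnviz
axwfw
ykorz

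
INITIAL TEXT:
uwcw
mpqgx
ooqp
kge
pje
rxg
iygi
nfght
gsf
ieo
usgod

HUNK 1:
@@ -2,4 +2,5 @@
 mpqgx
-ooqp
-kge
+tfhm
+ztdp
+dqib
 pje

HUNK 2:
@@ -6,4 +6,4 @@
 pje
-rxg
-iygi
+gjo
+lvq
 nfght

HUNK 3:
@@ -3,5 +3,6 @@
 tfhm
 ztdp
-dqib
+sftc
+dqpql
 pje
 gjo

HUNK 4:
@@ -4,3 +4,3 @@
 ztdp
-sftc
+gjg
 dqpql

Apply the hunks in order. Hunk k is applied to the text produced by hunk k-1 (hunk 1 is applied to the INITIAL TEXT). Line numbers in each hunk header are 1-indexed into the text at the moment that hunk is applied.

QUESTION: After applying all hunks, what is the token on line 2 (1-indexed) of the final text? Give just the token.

Hunk 1: at line 2 remove [ooqp,kge] add [tfhm,ztdp,dqib] -> 12 lines: uwcw mpqgx tfhm ztdp dqib pje rxg iygi nfght gsf ieo usgod
Hunk 2: at line 6 remove [rxg,iygi] add [gjo,lvq] -> 12 lines: uwcw mpqgx tfhm ztdp dqib pje gjo lvq nfght gsf ieo usgod
Hunk 3: at line 3 remove [dqib] add [sftc,dqpql] -> 13 lines: uwcw mpqgx tfhm ztdp sftc dqpql pje gjo lvq nfght gsf ieo usgod
Hunk 4: at line 4 remove [sftc] add [gjg] -> 13 lines: uwcw mpqgx tfhm ztdp gjg dqpql pje gjo lvq nfght gsf ieo usgod
Final line 2: mpqgx

Answer: mpqgx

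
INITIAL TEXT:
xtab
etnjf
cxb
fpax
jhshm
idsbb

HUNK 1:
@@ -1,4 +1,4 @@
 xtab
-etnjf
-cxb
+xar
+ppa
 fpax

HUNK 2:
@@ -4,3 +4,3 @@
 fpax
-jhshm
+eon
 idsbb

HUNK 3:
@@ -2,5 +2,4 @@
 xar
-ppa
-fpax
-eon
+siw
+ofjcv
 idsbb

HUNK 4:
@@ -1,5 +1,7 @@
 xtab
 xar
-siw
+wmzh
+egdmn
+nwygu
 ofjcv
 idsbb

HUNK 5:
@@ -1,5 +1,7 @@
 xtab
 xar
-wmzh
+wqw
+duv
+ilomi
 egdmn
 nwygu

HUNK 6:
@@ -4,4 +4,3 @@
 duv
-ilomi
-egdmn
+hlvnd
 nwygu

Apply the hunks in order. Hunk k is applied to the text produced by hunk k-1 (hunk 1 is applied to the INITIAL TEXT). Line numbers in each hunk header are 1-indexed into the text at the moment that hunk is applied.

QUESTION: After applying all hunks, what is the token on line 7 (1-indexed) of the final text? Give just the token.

Answer: ofjcv

Derivation:
Hunk 1: at line 1 remove [etnjf,cxb] add [xar,ppa] -> 6 lines: xtab xar ppa fpax jhshm idsbb
Hunk 2: at line 4 remove [jhshm] add [eon] -> 6 lines: xtab xar ppa fpax eon idsbb
Hunk 3: at line 2 remove [ppa,fpax,eon] add [siw,ofjcv] -> 5 lines: xtab xar siw ofjcv idsbb
Hunk 4: at line 1 remove [siw] add [wmzh,egdmn,nwygu] -> 7 lines: xtab xar wmzh egdmn nwygu ofjcv idsbb
Hunk 5: at line 1 remove [wmzh] add [wqw,duv,ilomi] -> 9 lines: xtab xar wqw duv ilomi egdmn nwygu ofjcv idsbb
Hunk 6: at line 4 remove [ilomi,egdmn] add [hlvnd] -> 8 lines: xtab xar wqw duv hlvnd nwygu ofjcv idsbb
Final line 7: ofjcv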